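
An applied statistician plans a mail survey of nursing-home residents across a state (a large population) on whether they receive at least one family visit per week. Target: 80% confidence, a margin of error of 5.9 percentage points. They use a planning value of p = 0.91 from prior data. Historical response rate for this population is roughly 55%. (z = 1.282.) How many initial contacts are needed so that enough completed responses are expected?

71

Completed interviews needed: n₀ = 1.282² × 0.0819 / 0.059² ≈ 38.67 → 39.
At a 55% response rate, contacts needed = 39 / 0.55 ≈ 70.91 → 71.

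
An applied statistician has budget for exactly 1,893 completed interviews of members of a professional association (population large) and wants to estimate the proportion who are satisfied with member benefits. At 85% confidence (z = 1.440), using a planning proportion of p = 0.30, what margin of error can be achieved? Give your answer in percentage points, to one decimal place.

SE(p̂) = √[p(1−p)/n] = √[0.2100/1893] = 0.01053.
E = z × SE = 1.440 × 0.01053 = 0.01517, or 1.5 percentage points.

1.5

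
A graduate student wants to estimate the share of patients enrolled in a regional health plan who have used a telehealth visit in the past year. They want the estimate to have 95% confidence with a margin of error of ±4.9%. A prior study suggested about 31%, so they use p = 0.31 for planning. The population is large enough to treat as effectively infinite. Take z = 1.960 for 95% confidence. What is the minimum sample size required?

With p = 0.31, p(1−p) = 0.2139.
n = z²·p(1−p)/E² = 1.960² × 0.2139 / 0.049² = 3.8416 × 0.2139 / 0.002401 ≈ 342.24.
Rounding up gives n = 343.

343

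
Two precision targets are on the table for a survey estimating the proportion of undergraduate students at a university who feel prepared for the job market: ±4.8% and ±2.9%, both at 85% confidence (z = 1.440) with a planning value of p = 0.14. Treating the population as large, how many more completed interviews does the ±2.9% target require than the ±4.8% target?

188

At ±4.8%: n = 1.440² × 0.1204 / 0.048² ≈ 108.36 → 109.
At ±2.9%: n = 1.440² × 0.1204 / 0.029² ≈ 296.86 → 297.
Additional respondents: 297 − 109 = 188.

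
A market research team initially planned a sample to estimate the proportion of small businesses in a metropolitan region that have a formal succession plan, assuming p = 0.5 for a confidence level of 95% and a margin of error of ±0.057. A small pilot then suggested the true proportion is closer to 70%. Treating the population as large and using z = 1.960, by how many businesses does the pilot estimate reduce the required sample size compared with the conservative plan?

Conservative (p = 0.5): n = 1.960² × 0.25 / 0.057² ≈ 295.60 → 296.
Using p = 0.70: p(1−p) = 0.2100, so n = 1.960² × 0.2100 / 0.057² ≈ 248.30 → 249.
Reduction: 296 − 249 = 47.

47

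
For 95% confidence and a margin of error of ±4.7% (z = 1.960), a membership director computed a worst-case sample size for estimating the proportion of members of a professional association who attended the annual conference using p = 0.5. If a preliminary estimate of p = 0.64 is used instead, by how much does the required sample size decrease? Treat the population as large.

Conservative (p = 0.5): n = 1.960² × 0.25 / 0.047² ≈ 434.77 → 435.
Using p = 0.64: p(1−p) = 0.2304, so n = 1.960² × 0.2304 / 0.047² ≈ 400.68 → 401.
Reduction: 435 − 401 = 34.

34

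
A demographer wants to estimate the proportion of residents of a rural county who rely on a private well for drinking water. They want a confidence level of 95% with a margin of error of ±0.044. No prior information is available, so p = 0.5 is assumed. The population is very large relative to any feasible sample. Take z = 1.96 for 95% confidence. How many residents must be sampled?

With p = 0.5, p(1−p) = 0.25.
n = z²·p(1−p)/E² = 1.96² × 0.2500 / 0.044² = 3.8416 × 0.2500 / 0.001936 ≈ 496.07.
Rounding up gives n = 497.

497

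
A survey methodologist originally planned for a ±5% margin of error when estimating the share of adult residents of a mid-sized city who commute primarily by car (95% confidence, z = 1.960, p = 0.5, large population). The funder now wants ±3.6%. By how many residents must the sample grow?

At ±5%: n = 1.960² × 0.2500 / 0.050² ≈ 384.16 → 385.
At ±3.6%: n = 1.960² × 0.2500 / 0.036² ≈ 741.05 → 742.
Additional respondents: 742 − 385 = 357.

357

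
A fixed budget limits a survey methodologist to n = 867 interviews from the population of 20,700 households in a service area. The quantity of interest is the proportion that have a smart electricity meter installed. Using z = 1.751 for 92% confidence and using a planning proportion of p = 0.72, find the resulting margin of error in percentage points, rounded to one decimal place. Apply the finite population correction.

Finite-population factor: (N−n)/(N−1) = (20700−867)/(20700−1) = 0.9582.
SE(p̂) = √[p(1−p)/n · (N−n)/(N−1)] = √[0.2016/867 × 0.9582] = 0.01493.
E = z × SE = 1.751 × 0.01493 = 0.02614 ≈ 2.6 percentage points.

2.6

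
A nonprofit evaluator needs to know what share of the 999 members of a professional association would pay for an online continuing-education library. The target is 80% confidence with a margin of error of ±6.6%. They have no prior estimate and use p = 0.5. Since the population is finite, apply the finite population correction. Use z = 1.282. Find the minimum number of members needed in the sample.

87

Unadjusted: n₀ = 1.282² × 0.50 × 0.50 / 0.066² ≈ 94.33, so n₀ = 95.
Finite population correction with N = 999: n = n₀ / (1 + (n₀−1)/N) = 95 / (1 + 94/999) = 95 / 1.0941 ≈ 86.83.
Rounding up, n = 87.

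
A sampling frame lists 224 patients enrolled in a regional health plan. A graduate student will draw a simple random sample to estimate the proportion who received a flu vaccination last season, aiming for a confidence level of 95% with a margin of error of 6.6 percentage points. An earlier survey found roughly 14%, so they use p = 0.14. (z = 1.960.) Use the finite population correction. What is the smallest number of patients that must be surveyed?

Unadjusted: n₀ = 1.960² × 0.14 × 0.86 / 0.066² ≈ 106.18, so n₀ = 107.
Finite population correction with N = 224: n = n₀ / (1 + (n₀−1)/N) = 107 / (1 + 106/224) = 107 / 1.4732 ≈ 72.63.
Rounding up, n = 73.

73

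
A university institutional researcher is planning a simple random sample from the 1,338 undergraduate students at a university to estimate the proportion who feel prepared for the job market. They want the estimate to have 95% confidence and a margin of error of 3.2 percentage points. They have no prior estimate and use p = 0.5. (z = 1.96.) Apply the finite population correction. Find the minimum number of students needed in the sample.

552

Unadjusted: n₀ = 1.96² × 0.50 × 0.50 / 0.032² ≈ 937.89, so n₀ = 938.
Finite population correction with N = 1,338: n = n₀ / (1 + (n₀−1)/N) = 938 / (1 + 937/1338) = 938 / 1.7003 ≈ 551.67.
Rounding up, n = 552.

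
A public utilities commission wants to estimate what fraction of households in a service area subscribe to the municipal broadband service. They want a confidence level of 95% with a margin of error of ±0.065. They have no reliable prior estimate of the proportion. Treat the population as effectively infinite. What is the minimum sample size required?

228

For 95% confidence, z = 1.960.
With no prior estimate, use p = 0.5, giving p(1−p) = 0.25.
n = z²·p(1−p)/E² = 1.960² × 0.2500 / 0.065² = 3.8416 × 0.2500 / 0.004225 ≈ 227.31.
Rounding up gives n = 228.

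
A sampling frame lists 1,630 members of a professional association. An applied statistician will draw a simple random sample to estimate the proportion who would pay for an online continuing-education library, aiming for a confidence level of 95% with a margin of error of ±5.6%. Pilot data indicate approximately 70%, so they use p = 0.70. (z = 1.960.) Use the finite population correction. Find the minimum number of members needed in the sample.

Unadjusted: n₀ = 1.960² × 0.70 × 0.30 / 0.056² ≈ 257.25, so n₀ = 258.
Finite population correction with N = 1,630: n = n₀ / (1 + (n₀−1)/N) = 258 / (1 + 257/1630) = 258 / 1.1577 ≈ 222.86.
Rounding up, n = 223.

223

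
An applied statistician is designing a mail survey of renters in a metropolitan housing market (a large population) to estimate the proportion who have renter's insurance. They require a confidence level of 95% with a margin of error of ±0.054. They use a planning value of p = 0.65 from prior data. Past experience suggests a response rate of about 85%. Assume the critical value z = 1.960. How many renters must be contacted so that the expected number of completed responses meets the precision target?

353

Completed interviews needed: n₀ = 1.960² × 0.2275 / 0.054² ≈ 299.71 → 300.
At an 85% response rate, contacts needed = 300 / 0.85 ≈ 352.94 → 353.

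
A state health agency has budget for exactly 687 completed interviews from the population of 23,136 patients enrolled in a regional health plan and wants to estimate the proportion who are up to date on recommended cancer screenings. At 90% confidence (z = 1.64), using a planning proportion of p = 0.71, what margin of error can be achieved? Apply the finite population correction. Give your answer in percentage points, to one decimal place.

2.8

Finite-population factor: (N−n)/(N−1) = (23136−687)/(23136−1) = 0.9703.
SE(p̂) = √[p(1−p)/n · (N−n)/(N−1)] = √[0.2059/687 × 0.9703] = 0.01705.
E = z × SE = 1.64 × 0.01705 = 0.02797 ≈ 2.8 percentage points.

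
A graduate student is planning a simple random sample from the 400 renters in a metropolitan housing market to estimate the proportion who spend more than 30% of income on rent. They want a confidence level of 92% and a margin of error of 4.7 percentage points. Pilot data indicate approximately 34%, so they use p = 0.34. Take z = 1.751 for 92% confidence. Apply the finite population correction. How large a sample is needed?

176

Unadjusted: n₀ = 1.751² × 0.34 × 0.66 / 0.047² ≈ 311.46, so n₀ = 312.
Finite population correction with N = 400: n = n₀ / (1 + (n₀−1)/N) = 312 / (1 + 311/400) = 312 / 1.7775 ≈ 175.53.
Rounding up, n = 176.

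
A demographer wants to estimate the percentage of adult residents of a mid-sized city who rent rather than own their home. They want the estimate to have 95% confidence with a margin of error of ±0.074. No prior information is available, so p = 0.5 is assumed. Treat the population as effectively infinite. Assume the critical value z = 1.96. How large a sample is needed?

176

With p = 0.5, p(1−p) = 0.25.
n = z²·p(1−p)/E² = 1.96² × 0.2500 / 0.074² = 3.8416 × 0.2500 / 0.005476 ≈ 175.38.
Rounding up gives n = 176.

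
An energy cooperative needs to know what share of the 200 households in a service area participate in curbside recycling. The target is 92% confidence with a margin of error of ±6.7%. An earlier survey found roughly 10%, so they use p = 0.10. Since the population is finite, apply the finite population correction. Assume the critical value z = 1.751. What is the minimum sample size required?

48

Unadjusted: n₀ = 1.751² × 0.10 × 0.90 / 0.067² ≈ 61.47, so n₀ = 62.
Finite population correction with N = 200: n = n₀ / (1 + (n₀−1)/N) = 62 / (1 + 61/200) = 62 / 1.3050 ≈ 47.51.
Rounding up, n = 48.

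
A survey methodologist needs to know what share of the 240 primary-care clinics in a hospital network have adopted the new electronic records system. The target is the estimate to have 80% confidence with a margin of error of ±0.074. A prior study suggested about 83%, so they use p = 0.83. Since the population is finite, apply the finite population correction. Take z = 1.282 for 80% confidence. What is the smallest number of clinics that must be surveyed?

37

Unadjusted: n₀ = 1.282² × 0.83 × 0.17 / 0.074² ≈ 42.35, so n₀ = 43.
Finite population correction with N = 240: n = n₀ / (1 + (n₀−1)/N) = 43 / (1 + 42/240) = 43 / 1.1750 ≈ 36.60.
Rounding up, n = 37.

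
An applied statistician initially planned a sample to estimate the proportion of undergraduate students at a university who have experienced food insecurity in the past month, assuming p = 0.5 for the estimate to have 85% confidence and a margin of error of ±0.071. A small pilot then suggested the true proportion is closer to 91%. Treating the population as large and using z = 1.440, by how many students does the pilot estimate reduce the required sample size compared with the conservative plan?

69

Conservative (p = 0.5): n = 1.440² × 0.25 / 0.071² ≈ 102.84 → 103.
Using p = 0.91: p(1−p) = 0.0819, so n = 1.440² × 0.0819 / 0.071² ≈ 33.69 → 34.
Reduction: 103 − 34 = 69.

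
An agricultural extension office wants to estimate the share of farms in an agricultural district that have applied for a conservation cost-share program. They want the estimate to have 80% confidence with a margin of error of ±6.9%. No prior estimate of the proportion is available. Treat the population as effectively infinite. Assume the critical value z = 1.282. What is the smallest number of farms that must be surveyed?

With no prior estimate, use p = 0.5, giving p(1−p) = 0.25.
n = z²·p(1−p)/E² = 1.282² × 0.2500 / 0.069² = 1.6435 × 0.2500 / 0.004761 ≈ 86.30.
Rounding up gives n = 87.

87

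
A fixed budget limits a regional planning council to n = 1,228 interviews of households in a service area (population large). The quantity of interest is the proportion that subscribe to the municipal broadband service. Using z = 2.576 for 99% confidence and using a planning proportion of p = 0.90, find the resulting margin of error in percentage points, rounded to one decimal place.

SE(p̂) = √[p(1−p)/n] = √[0.0900/1228] = 0.00856.
E = z × SE = 2.576 × 0.00856 = 0.02205, or 2.2 percentage points.

2.2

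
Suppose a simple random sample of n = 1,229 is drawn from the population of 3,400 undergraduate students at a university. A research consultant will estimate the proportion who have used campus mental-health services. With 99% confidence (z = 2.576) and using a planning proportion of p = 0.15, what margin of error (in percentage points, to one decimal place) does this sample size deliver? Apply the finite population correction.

Finite-population factor: (N−n)/(N−1) = (3400−1229)/(3400−1) = 0.6387.
SE(p̂) = √[p(1−p)/n · (N−n)/(N−1)] = √[0.1275/1229 × 0.6387] = 0.00814.
E = z × SE = 2.576 × 0.00814 = 0.02097 ≈ 2.1 percentage points.

2.1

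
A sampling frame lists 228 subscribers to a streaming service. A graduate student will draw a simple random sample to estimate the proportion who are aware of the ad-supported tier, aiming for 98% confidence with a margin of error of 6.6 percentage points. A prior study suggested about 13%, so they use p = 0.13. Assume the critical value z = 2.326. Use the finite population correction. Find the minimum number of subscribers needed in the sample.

88

Unadjusted: n₀ = 2.326² × 0.13 × 0.87 / 0.066² ≈ 140.47, so n₀ = 141.
Finite population correction with N = 228: n = n₀ / (1 + (n₀−1)/N) = 141 / (1 + 140/228) = 141 / 1.6140 ≈ 87.36.
Rounding up, n = 88.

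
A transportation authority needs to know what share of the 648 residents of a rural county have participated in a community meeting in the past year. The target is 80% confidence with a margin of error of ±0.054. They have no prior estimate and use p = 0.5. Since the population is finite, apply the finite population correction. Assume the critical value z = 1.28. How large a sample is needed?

116

Unadjusted: n₀ = 1.28² × 0.50 × 0.50 / 0.054² ≈ 140.47, so n₀ = 141.
Finite population correction with N = 648: n = n₀ / (1 + (n₀−1)/N) = 141 / (1 + 140/648) = 141 / 1.2160 ≈ 115.95.
Rounding up, n = 116.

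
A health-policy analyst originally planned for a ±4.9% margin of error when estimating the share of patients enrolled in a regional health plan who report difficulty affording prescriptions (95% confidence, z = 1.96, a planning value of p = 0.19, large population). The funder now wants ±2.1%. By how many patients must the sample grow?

1094

At ±4.9%: n = 1.96² × 0.1539 / 0.049² ≈ 246.24 → 247.
At ±2.1%: n = 1.96² × 0.1539 / 0.021² ≈ 1340.64 → 1341.
Additional respondents: 1341 − 247 = 1094.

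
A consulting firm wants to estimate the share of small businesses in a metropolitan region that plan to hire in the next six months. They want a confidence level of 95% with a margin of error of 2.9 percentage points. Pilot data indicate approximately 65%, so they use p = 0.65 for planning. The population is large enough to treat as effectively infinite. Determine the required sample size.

1040

For 95% confidence, z = 1.960.
With p = 0.65, p(1−p) = 0.2275.
n = z²·p(1−p)/E² = 1.960² × 0.2275 / 0.029² = 3.8416 × 0.2275 / 0.000841 ≈ 1039.20.
Rounding up gives n = 1040.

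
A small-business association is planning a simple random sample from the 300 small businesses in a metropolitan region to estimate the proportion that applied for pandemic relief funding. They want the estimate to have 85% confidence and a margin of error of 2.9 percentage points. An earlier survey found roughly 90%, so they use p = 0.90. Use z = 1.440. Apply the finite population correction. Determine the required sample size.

128

Unadjusted: n₀ = 1.440² × 0.90 × 0.10 / 0.029² ≈ 221.91, so n₀ = 222.
Finite population correction with N = 300: n = n₀ / (1 + (n₀−1)/N) = 222 / (1 + 221/300) = 222 / 1.7367 ≈ 127.83.
Rounding up, n = 128.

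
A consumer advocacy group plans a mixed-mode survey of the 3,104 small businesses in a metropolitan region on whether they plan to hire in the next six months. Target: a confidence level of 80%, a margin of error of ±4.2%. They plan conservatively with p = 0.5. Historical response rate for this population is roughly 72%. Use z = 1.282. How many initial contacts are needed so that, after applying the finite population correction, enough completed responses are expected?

302

Completed interviews needed (unadjusted): n₀ = 1.282² × 0.2500 / 0.042² ≈ 232.93 → 233.
FPC for N = 3,104: n = 233 / (1 + 232/3104) = 233 / 1.0747 ≈ 216.80 → 217.
At a 72% response rate, contacts needed = 217 / 0.72 ≈ 301.39 → 302.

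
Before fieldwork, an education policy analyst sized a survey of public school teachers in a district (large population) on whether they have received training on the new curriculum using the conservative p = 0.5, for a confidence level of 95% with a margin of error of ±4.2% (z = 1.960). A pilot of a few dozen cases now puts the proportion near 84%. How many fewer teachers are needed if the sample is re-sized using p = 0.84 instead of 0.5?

252

Conservative (p = 0.5): n = 1.960² × 0.25 / 0.042² ≈ 544.44 → 545.
Using p = 0.84: p(1−p) = 0.1344, so n = 1.960² × 0.1344 / 0.042² ≈ 292.69 → 293.
Reduction: 545 − 293 = 252.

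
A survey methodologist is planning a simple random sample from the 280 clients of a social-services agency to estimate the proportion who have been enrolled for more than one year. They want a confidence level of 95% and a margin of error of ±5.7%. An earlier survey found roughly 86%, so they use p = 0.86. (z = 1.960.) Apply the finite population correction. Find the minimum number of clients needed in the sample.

Unadjusted: n₀ = 1.960² × 0.86 × 0.14 / 0.057² ≈ 142.36, so n₀ = 143.
Finite population correction with N = 280: n = n₀ / (1 + (n₀−1)/N) = 143 / (1 + 142/280) = 143 / 1.5071 ≈ 94.88.
Rounding up, n = 95.

95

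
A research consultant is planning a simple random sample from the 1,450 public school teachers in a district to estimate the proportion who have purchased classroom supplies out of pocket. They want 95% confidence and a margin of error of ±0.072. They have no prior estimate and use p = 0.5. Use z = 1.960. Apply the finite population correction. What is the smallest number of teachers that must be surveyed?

Unadjusted: n₀ = 1.960² × 0.50 × 0.50 / 0.072² ≈ 185.26, so n₀ = 186.
Finite population correction with N = 1,450: n = n₀ / (1 + (n₀−1)/N) = 186 / (1 + 185/1450) = 186 / 1.1276 ≈ 164.95.
Rounding up, n = 165.

165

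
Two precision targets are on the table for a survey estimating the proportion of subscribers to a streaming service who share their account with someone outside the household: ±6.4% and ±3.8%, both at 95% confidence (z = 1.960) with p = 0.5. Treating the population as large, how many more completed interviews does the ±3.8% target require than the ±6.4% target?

431

At ±6.4%: n = 1.960² × 0.2500 / 0.064² ≈ 234.47 → 235.
At ±3.8%: n = 1.960² × 0.2500 / 0.038² ≈ 665.10 → 666.
Additional respondents: 666 − 235 = 431.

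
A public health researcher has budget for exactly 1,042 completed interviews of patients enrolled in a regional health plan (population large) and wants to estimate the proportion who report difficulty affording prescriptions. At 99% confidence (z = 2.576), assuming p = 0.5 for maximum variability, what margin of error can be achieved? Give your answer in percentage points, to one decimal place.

4.0

SE(p̂) = √[p(1−p)/n] = √[0.2500/1042] = 0.01549.
E = z × SE = 2.576 × 0.01549 = 0.03990, or 4.0 percentage points.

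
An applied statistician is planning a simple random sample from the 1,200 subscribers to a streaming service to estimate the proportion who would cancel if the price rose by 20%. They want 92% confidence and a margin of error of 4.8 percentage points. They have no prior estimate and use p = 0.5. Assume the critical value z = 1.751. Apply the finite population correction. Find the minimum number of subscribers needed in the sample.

261

Unadjusted: n₀ = 1.751² × 0.50 × 0.50 / 0.048² ≈ 332.68, so n₀ = 333.
Finite population correction with N = 1,200: n = n₀ / (1 + (n₀−1)/N) = 333 / (1 + 332/1200) = 333 / 1.2767 ≈ 260.84.
Rounding up, n = 261.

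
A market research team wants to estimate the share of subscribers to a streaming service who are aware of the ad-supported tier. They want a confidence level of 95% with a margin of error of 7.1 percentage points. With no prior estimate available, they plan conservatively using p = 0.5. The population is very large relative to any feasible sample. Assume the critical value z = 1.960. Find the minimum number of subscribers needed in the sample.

191

With p = 0.5, p(1−p) = 0.25.
n = z²·p(1−p)/E² = 1.960² × 0.2500 / 0.071² = 3.8416 × 0.2500 / 0.005041 ≈ 190.52.
Rounding up gives n = 191.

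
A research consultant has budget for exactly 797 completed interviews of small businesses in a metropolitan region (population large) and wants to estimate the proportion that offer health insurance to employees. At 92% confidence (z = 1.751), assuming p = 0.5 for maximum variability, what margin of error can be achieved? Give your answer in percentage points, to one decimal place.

SE(p̂) = √[p(1−p)/n] = √[0.2500/797] = 0.01771.
E = z × SE = 1.751 × 0.01771 = 0.03101, or 3.1 percentage points.

3.1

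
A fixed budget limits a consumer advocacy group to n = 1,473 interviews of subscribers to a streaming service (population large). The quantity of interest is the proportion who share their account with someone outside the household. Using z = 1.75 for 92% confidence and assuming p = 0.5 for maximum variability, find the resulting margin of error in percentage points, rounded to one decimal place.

2.3

SE(p̂) = √[p(1−p)/n] = √[0.2500/1473] = 0.01303.
E = z × SE = 1.75 × 0.01303 = 0.02280, or 2.3 percentage points.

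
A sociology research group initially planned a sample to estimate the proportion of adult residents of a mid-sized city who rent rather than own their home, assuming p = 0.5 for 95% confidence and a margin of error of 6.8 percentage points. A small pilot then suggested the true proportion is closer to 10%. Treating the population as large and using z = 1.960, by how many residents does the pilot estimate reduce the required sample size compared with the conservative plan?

133

Conservative (p = 0.5): n = 1.960² × 0.25 / 0.068² ≈ 207.70 → 208.
Using p = 0.10: p(1−p) = 0.0900, so n = 1.960² × 0.0900 / 0.068² ≈ 74.77 → 75.
Reduction: 208 − 75 = 133.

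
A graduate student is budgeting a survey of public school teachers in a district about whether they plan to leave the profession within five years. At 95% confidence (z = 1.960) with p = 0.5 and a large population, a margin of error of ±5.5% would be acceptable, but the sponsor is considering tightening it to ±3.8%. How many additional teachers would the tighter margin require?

At ±5.5%: n = 1.960² × 0.2500 / 0.055² ≈ 317.49 → 318.
At ±3.8%: n = 1.960² × 0.2500 / 0.038² ≈ 665.10 → 666.
Additional respondents: 666 − 318 = 348.

348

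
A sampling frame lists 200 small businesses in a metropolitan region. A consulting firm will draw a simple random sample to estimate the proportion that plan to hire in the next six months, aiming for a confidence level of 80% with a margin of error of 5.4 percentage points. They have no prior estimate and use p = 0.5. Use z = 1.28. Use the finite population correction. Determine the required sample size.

Unadjusted: n₀ = 1.28² × 0.50 × 0.50 / 0.054² ≈ 140.47, so n₀ = 141.
Finite population correction with N = 200: n = n₀ / (1 + (n₀−1)/N) = 141 / (1 + 140/200) = 141 / 1.7000 ≈ 82.94.
Rounding up, n = 83.

83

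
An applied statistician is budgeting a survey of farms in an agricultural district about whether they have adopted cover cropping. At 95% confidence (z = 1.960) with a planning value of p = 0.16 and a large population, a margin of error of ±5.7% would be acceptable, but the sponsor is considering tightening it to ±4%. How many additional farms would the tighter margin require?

At ±5.7%: n = 1.960² × 0.1344 / 0.057² ≈ 158.91 → 159.
At ±4%: n = 1.960² × 0.1344 / 0.040² ≈ 322.69 → 323.
Additional respondents: 323 − 159 = 164.

164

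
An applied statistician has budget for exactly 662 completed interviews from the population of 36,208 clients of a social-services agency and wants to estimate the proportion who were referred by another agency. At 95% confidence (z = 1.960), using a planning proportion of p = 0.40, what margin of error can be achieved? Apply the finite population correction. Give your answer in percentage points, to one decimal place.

Finite-population factor: (N−n)/(N−1) = (36208−662)/(36208−1) = 0.9817.
SE(p̂) = √[p(1−p)/n · (N−n)/(N−1)] = √[0.2400/662 × 0.9817] = 0.01887.
E = z × SE = 1.960 × 0.01887 = 0.03698 ≈ 3.7 percentage points.

3.7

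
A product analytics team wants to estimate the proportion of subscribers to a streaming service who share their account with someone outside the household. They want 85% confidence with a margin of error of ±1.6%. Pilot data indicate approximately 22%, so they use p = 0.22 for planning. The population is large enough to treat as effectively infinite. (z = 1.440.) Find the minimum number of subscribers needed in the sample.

With p = 0.22, p(1−p) = 0.1716.
n = z²·p(1−p)/E² = 1.440² × 0.1716 / 0.016² = 2.0736 × 0.1716 / 0.000256 ≈ 1389.96.
Rounding up gives n = 1390.

1390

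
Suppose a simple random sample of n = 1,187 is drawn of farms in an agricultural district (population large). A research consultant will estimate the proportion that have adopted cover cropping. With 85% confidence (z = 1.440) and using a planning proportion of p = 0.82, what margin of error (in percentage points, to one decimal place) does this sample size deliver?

1.6

SE(p̂) = √[p(1−p)/n] = √[0.1476/1187] = 0.01115.
E = z × SE = 1.440 × 0.01115 = 0.01606, or 1.6 percentage points.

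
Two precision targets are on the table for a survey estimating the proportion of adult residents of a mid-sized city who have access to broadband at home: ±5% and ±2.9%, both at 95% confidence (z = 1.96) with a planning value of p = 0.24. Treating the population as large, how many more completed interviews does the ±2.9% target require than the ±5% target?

553

At ±5%: n = 1.96² × 0.1824 / 0.050² ≈ 280.28 → 281.
At ±2.9%: n = 1.96² × 0.1824 / 0.029² ≈ 833.18 → 834.
Additional respondents: 834 − 281 = 553.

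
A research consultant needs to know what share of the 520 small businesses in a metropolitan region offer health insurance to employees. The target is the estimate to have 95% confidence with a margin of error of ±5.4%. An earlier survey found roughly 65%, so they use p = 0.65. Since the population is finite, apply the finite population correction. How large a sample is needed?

191

For 95% confidence, z = 1.960.
Unadjusted: n₀ = 1.960² × 0.65 × 0.35 / 0.054² ≈ 299.71, so n₀ = 300.
Finite population correction with N = 520: n = n₀ / (1 + (n₀−1)/N) = 300 / (1 + 299/520) = 300 / 1.5750 ≈ 190.48.
Rounding up, n = 191.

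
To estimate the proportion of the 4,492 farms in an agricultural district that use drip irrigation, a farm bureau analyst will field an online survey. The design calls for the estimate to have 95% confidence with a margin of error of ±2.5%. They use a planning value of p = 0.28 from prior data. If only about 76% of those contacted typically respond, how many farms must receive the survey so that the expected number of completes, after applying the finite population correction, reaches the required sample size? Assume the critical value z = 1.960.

Completed interviews needed (unadjusted): n₀ = 1.960² × 0.2016 / 0.025² ≈ 1239.15 → 1240.
FPC for N = 4,492: n = 1240 / (1 + 1239/4492) = 1240 / 1.2758 ≈ 971.92 → 972.
At a 76% response rate, contacts needed = 972 / 0.76 ≈ 1278.95 → 1279.

1279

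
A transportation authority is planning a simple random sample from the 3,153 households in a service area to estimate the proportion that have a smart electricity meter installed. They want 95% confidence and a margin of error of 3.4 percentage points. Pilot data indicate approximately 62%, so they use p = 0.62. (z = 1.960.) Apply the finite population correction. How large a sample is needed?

Unadjusted: n₀ = 1.960² × 0.62 × 0.38 / 0.034² ≈ 782.94, so n₀ = 783.
Finite population correction with N = 3,153: n = n₀ / (1 + (n₀−1)/N) = 783 / (1 + 782/3153) = 783 / 1.2480 ≈ 627.39.
Rounding up, n = 628.

628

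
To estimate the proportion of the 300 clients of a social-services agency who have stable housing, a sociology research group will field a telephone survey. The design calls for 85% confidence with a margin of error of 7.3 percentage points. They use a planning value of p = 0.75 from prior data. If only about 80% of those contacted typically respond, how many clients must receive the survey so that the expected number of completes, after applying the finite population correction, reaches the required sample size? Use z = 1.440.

Completed interviews needed (unadjusted): n₀ = 1.440² × 0.1875 / 0.073² ≈ 72.96 → 73.
FPC for N = 300: n = 73 / (1 + 72/300) = 73 / 1.2400 ≈ 58.87 → 59.
At an 80% response rate, contacts needed = 59 / 0.80 ≈ 73.75 → 74.

74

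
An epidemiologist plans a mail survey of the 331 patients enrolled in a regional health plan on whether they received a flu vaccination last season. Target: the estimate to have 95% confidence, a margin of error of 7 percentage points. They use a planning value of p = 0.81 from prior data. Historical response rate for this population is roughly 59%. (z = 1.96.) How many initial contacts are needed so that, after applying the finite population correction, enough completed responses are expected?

Completed interviews needed (unadjusted): n₀ = 1.96² × 0.1539 / 0.070² ≈ 120.66 → 121.
FPC for N = 331: n = 121 / (1 + 120/331) = 121 / 1.3625 ≈ 88.80 → 89.
At a 59% response rate, contacts needed = 89 / 0.59 ≈ 150.85 → 151.

151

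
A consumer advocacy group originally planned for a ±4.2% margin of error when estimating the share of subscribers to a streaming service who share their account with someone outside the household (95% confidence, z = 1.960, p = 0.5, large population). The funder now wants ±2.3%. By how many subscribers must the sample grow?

1271

At ±4.2%: n = 1.960² × 0.2500 / 0.042² ≈ 544.44 → 545.
At ±2.3%: n = 1.960² × 0.2500 / 0.023² ≈ 1815.50 → 1816.
Additional respondents: 1816 − 545 = 1271.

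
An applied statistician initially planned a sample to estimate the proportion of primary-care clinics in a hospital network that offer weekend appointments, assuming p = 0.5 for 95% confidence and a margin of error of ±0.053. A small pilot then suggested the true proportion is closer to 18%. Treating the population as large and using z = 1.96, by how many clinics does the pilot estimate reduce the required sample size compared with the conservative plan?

Conservative (p = 0.5): n = 1.96² × 0.25 / 0.053² ≈ 341.90 → 342.
Using p = 0.18: p(1−p) = 0.1476, so n = 1.96² × 0.1476 / 0.053² ≈ 201.86 → 202.
Reduction: 342 − 202 = 140.

140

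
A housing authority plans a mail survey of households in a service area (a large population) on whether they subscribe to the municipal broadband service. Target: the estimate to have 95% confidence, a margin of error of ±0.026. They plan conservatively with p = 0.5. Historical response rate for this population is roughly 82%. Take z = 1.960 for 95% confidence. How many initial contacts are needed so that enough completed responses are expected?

1733

Completed interviews needed: n₀ = 1.960² × 0.2500 / 0.026² ≈ 1420.71 → 1421.
At an 82% response rate, contacts needed = 1421 / 0.82 ≈ 1732.93 → 1733.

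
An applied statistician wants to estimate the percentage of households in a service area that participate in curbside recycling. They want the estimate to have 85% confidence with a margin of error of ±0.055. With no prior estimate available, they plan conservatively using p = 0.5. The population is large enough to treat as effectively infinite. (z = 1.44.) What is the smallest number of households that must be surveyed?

172

With p = 0.5, p(1−p) = 0.25.
n = z²·p(1−p)/E² = 1.44² × 0.2500 / 0.055² = 2.0736 × 0.2500 / 0.003025 ≈ 171.37.
Rounding up gives n = 172.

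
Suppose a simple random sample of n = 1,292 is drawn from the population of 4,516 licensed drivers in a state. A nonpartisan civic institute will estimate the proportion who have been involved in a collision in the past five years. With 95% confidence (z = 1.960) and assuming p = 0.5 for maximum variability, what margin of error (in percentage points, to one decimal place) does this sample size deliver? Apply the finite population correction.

Finite-population factor: (N−n)/(N−1) = (4516−1292)/(4516−1) = 0.7141.
SE(p̂) = √[p(1−p)/n · (N−n)/(N−1)] = √[0.2500/1292 × 0.7141] = 0.01175.
E = z × SE = 1.960 × 0.01175 = 0.02304 ≈ 2.3 percentage points.

2.3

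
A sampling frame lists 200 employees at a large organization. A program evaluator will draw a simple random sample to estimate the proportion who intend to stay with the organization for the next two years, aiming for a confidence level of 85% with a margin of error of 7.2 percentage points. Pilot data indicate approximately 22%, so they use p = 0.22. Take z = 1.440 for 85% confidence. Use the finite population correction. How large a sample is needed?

Unadjusted: n₀ = 1.440² × 0.22 × 0.78 / 0.072² ≈ 68.64, so n₀ = 69.
Finite population correction with N = 200: n = n₀ / (1 + (n₀−1)/N) = 69 / (1 + 68/200) = 69 / 1.3400 ≈ 51.49.
Rounding up, n = 52.

52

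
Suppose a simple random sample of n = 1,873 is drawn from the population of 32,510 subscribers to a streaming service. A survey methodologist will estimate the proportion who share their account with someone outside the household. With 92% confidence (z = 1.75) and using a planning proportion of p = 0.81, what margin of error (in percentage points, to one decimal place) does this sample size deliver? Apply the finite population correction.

Finite-population factor: (N−n)/(N−1) = (32510−1873)/(32510−1) = 0.9424.
SE(p̂) = √[p(1−p)/n · (N−n)/(N−1)] = √[0.1539/1873 × 0.9424] = 0.00880.
E = z × SE = 1.75 × 0.00880 = 0.01540 ≈ 1.5 percentage points.

1.5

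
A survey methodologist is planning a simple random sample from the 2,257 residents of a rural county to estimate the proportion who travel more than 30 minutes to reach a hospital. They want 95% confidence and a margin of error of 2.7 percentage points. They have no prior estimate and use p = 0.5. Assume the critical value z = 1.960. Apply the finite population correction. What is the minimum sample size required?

833

Unadjusted: n₀ = 1.960² × 0.50 × 0.50 / 0.027² ≈ 1317.42, so n₀ = 1318.
Finite population correction with N = 2,257: n = n₀ / (1 + (n₀−1)/N) = 1318 / (1 + 1317/2257) = 1318 / 1.5835 ≈ 832.32.
Rounding up, n = 833.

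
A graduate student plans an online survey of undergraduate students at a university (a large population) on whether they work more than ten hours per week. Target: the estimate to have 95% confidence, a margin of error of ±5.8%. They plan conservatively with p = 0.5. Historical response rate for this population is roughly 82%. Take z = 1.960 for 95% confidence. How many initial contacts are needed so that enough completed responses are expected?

349

Completed interviews needed: n₀ = 1.960² × 0.2500 / 0.058² ≈ 285.49 → 286.
At an 82% response rate, contacts needed = 286 / 0.82 ≈ 348.78 → 349.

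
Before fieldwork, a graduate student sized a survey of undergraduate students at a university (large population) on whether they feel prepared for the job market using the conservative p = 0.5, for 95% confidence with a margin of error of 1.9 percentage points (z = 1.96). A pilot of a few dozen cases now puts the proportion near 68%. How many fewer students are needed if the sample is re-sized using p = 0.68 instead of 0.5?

345

Conservative (p = 0.5): n = 1.96² × 0.25 / 0.019² ≈ 2660.39 → 2661.
Using p = 0.68: p(1−p) = 0.2176, so n = 1.96² × 0.2176 / 0.019² ≈ 2315.60 → 2316.
Reduction: 2661 − 2316 = 345.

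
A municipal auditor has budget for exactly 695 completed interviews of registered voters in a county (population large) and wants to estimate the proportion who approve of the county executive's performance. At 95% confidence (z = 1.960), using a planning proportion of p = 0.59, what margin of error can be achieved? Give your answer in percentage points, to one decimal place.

SE(p̂) = √[p(1−p)/n] = √[0.2419/695] = 0.01866.
E = z × SE = 1.960 × 0.01866 = 0.03657, or 3.7 percentage points.

3.7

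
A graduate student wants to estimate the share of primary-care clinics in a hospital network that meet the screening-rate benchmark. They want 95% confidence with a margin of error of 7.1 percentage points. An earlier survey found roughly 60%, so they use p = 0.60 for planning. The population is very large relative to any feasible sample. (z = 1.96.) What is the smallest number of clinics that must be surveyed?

With p = 0.60, p(1−p) = 0.2400.
n = z²·p(1−p)/E² = 1.96² × 0.2400 / 0.071² = 3.8416 × 0.2400 / 0.005041 ≈ 182.90.
Rounding up gives n = 183.

183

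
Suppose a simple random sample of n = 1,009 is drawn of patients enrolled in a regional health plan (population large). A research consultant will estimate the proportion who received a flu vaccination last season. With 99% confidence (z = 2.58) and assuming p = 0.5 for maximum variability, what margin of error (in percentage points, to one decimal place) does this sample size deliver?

4.1

SE(p̂) = √[p(1−p)/n] = √[0.2500/1009] = 0.01574.
E = z × SE = 2.58 × 0.01574 = 0.04061, or 4.1 percentage points.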